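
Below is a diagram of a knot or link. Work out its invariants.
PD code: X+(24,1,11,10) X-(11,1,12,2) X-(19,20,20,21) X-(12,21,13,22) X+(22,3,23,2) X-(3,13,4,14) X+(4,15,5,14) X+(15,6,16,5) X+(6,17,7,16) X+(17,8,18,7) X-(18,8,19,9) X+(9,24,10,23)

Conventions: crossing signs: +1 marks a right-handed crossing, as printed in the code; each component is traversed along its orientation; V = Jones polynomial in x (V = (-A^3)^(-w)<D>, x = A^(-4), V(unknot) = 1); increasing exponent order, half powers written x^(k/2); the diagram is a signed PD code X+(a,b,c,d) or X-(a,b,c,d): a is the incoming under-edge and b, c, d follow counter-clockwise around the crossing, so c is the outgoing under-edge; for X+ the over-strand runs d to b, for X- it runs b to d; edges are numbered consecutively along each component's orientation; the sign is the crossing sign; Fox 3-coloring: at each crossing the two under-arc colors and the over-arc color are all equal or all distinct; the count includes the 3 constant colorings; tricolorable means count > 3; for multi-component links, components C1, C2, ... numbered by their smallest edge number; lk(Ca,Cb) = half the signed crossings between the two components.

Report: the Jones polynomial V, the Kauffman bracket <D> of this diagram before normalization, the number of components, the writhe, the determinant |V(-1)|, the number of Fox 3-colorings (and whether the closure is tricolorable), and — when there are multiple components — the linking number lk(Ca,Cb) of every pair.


V = -x^(1/2) + x^(3/2) - x^(5/2) - x^(9/2)
<D> = -A^-12 - A^-4 + 1 - A^4 (w = +2)
2 components over 12 crossings, w = +2
lk(C1,C2): +2
3 Fox colorings among 3^12, |V(-1)| = 4: not tricolorable
why: span 4 respects span(V) <= c + mu - 1 = 13 for this 2-component diagram


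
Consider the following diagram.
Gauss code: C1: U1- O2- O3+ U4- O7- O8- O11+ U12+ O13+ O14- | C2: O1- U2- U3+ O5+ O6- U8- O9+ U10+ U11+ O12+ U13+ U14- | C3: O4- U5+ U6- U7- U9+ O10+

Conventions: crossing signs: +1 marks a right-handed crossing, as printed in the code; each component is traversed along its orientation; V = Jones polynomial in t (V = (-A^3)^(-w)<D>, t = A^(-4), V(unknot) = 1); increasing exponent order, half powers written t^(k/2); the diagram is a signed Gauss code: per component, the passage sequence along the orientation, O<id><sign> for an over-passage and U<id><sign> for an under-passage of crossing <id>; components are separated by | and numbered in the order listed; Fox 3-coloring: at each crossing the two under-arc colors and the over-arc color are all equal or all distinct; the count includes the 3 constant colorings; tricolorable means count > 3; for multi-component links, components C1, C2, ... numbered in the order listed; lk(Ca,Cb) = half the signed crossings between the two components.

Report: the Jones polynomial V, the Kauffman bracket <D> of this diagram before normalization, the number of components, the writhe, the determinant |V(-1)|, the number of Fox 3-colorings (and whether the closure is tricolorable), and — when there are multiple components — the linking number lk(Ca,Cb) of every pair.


V = t^-2 + 2 + t^2
<D> = A^-8 + 2 + A^8 (w = 0)
3 components over 14 crossings, w = 0
lk(C1,C2): 0
lk(C1,C3) = -1
linking number lk(C2,C3) = +1
3 Fox colorings among 3^14, |V(-1)| = 4: not tricolorable
why: palindromic: swapping t for 1/t fixes V


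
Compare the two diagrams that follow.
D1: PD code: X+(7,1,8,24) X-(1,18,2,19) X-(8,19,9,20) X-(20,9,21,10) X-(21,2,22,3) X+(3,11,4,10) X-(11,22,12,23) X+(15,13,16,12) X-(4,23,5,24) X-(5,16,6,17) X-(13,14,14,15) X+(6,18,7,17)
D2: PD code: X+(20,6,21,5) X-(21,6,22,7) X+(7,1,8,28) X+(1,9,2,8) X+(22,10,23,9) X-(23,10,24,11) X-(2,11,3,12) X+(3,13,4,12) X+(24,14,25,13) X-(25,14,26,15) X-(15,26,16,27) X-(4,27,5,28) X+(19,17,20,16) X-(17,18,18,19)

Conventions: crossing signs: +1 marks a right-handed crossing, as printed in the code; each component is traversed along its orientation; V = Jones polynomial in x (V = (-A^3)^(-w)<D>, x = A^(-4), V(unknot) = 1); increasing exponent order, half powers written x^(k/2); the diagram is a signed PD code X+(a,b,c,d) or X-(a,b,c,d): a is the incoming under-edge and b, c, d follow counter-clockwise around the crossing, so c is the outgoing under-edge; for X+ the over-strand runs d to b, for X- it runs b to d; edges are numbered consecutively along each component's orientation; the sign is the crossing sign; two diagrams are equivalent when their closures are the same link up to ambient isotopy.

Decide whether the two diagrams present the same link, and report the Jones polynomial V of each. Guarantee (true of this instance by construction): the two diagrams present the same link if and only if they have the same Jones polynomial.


same link: no
V(D1) = -x^-6 + x^-5 - x^-4 + 2x^-3 - x^-2 + x^-1  [12 crossings, <D> = A^-8 - A^-4 + 2 - A^4 + A^8 - A^12, w = -4]
V(D2) = 1  [14 crossings, <D> = 1, w = 0]
insight: 2 classes among 2 diagrams; unequal V(x) rules out equality


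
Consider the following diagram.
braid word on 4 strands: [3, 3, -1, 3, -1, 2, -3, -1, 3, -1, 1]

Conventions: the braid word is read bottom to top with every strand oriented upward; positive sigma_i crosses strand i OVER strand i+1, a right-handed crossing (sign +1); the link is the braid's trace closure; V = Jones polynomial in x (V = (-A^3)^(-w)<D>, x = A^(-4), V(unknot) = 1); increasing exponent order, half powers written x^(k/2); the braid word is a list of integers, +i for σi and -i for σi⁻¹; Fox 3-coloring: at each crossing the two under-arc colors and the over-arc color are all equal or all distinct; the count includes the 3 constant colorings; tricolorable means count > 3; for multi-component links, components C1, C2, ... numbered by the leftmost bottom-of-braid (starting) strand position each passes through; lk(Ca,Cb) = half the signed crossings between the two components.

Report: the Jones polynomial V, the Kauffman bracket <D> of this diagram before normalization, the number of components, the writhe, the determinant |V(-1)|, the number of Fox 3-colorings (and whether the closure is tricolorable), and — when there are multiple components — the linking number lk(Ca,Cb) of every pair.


Jones polynomial: V(x) = -x^-3 + x^-2 - x^-1 + 3 - x + x^2 - x^3
<D> = A^-9 - A^-5 + A^-1 - 3A^3 + A^7 - A^11 + A^15; writhe +1
components 1, writhe +1 (11 crossings)
3-colorings: 27 of 3^11, det 9 — tricolorable
note: inverse pairs cancel, leaving σ3 σ3 σ1⁻¹ σ3 σ1⁻¹ σ2 σ3⁻¹ σ1⁻¹ σ3


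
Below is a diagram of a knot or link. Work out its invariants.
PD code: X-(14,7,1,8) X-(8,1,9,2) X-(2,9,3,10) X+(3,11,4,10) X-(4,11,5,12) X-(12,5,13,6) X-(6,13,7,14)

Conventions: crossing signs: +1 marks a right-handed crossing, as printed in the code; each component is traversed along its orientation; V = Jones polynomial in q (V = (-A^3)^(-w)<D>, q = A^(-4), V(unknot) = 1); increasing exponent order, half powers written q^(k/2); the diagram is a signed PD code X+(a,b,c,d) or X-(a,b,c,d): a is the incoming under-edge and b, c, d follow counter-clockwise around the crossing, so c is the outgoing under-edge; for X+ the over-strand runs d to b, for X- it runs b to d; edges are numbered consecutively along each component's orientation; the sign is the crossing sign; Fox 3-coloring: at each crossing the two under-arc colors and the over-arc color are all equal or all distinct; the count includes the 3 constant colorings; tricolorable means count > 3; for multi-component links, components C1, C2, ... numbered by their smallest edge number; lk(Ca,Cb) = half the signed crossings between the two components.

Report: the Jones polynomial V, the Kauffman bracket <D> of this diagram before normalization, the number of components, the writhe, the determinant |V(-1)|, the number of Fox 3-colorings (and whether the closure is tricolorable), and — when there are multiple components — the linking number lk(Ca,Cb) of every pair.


V(q) = -q^-7 + q^-6 - q^-5 + q^-4 + q^-2
bracket: -A^-7 - A + A^5 - A^9 + A^13, w = -5
1 component, writhe -5, over 7 crossings
det 5, colorings 3 of 3^7 — not tricolorable
observation: |V(-1)| = 5: so not tricolorable, since 3 does not divide 5


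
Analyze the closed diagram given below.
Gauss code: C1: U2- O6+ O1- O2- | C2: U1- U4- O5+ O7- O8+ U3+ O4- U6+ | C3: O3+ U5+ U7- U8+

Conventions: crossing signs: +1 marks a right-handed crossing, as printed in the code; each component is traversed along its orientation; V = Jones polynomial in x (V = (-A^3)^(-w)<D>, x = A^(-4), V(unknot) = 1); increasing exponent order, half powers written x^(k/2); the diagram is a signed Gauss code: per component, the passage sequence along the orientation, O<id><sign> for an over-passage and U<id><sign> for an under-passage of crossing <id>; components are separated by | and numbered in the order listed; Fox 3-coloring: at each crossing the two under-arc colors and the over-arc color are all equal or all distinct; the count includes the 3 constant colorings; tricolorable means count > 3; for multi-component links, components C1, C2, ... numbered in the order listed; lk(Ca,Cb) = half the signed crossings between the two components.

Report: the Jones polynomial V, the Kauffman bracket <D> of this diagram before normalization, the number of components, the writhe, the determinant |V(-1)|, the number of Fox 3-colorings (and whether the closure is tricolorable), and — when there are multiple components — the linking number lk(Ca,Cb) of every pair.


V(x) = 1 + x + x^2 + x^3
bracket: A^-12 + A^-8 + A^-4 + 1, w = 0
3 components, writhe 0, over 8 crossings
lk(C1,C2) = 0
linking number lk(C1,C3) = 0
lk(C2,C3): +1
det 0, colorings 9 of 3^8 — tricolorable
observation: the span of V is 3, within the link bound 8 + 3 - 1


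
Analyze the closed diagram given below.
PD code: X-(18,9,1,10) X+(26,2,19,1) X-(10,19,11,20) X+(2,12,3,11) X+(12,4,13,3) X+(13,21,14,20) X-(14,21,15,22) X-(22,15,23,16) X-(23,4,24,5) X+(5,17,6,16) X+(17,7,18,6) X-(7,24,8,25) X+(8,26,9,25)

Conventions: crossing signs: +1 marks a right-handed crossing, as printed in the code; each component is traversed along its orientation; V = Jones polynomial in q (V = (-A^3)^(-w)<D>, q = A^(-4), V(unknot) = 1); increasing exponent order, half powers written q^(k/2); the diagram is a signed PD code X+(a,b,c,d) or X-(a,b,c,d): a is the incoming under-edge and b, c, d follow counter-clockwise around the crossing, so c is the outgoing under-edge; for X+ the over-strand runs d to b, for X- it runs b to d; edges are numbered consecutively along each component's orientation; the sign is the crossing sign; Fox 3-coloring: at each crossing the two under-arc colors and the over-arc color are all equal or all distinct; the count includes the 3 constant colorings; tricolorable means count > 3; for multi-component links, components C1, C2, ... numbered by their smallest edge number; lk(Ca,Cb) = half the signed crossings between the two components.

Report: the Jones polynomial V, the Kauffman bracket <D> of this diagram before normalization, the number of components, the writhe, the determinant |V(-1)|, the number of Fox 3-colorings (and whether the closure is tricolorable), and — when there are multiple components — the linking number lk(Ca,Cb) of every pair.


Jones polynomial: V(q) = -q^(-3/2) - 2q^(1/2) + q^(3/2) - q^(5/2) + q^(7/2)
<D> = -A^-11 + A^-7 - A^-3 + 2A + A^9; writhe +1
components 2, writhe +1 (13 crossings)
linking number lk(C1,C2) = -1
3-colorings: 9 of 3^13, det 6 — tricolorable
note: span 5 respects span(V) <= c + mu - 1 = 14 for this 2-component diagram


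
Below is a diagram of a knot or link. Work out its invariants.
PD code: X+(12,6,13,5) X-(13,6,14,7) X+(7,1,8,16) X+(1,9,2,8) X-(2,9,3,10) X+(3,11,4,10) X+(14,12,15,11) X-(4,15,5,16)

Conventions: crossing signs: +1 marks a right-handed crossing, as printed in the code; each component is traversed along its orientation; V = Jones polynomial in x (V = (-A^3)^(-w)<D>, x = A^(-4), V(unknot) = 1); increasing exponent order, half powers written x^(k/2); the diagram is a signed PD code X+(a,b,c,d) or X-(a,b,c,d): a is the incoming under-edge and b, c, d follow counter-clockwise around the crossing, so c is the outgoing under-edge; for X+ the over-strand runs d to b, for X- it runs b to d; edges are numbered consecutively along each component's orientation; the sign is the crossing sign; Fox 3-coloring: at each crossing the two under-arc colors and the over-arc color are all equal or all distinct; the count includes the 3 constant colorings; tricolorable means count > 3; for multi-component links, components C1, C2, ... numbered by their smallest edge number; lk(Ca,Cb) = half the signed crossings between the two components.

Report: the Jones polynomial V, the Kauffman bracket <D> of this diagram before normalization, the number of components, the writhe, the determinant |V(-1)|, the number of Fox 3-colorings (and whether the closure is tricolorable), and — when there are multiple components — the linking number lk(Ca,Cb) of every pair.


Jones polynomial: V(x) = 1
<D> = A^6; writhe +2
components 1, writhe +2 (8 crossings)
3-colorings: 3 of 3^8, det 1 — not tricolorable
note: w = +2 (over 8 crossings) is diagram-only; (-A^3)^(-2) removes it from V


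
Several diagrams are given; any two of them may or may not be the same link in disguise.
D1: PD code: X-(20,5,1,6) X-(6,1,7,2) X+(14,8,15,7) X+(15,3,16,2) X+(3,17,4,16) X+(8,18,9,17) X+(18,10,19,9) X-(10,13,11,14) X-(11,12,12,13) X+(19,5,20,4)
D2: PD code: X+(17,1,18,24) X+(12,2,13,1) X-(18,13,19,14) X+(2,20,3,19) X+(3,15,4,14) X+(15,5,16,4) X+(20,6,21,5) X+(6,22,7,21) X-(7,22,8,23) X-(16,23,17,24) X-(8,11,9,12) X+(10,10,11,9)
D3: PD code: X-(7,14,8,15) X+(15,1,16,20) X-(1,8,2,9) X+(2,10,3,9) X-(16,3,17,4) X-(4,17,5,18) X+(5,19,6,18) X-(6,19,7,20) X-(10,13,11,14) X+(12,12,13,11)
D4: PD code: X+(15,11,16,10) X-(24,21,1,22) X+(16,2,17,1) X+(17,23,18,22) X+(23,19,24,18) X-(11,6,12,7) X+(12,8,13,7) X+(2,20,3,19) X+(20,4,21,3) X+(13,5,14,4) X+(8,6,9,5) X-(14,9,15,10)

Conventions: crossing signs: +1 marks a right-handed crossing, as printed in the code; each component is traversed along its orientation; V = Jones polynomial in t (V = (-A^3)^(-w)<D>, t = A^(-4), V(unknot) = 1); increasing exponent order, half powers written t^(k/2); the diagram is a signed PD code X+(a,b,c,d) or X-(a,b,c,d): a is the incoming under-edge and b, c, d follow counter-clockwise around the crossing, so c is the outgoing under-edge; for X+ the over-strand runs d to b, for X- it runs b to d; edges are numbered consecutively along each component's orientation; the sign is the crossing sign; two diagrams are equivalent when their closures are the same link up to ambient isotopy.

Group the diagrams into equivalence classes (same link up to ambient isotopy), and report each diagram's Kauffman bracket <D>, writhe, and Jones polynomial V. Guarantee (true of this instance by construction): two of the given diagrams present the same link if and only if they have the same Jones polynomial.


grouping into links: {D1, D2, D4} | {D3}
V(D1) = t - t^2 + 2t^3 - t^4 + t^5 - t^6  (w +2, c 10, <D> = -A^-18 + A^-14 - A^-10 + 2A^-6 - A^-2 + A^2)
V(D2) = t - t^2 + 2t^3 - t^4 + t^5 - t^6  [12 crossings, <D> = -A^-12 + A^-8 - A^-4 + 2 - A^4 + A^8, w = +4]
V(D3) = 1  (w -2, c 10, <D> = A^-6)
V(D4) = t - t^2 + 2t^3 - t^4 + t^5 - t^6  (w +6, c 12, <D> = -A^-6 + A^-2 - A^2 + 2A^6 - A^10 + A^14)
why: 2 values of V(t) split the 4 diagrams


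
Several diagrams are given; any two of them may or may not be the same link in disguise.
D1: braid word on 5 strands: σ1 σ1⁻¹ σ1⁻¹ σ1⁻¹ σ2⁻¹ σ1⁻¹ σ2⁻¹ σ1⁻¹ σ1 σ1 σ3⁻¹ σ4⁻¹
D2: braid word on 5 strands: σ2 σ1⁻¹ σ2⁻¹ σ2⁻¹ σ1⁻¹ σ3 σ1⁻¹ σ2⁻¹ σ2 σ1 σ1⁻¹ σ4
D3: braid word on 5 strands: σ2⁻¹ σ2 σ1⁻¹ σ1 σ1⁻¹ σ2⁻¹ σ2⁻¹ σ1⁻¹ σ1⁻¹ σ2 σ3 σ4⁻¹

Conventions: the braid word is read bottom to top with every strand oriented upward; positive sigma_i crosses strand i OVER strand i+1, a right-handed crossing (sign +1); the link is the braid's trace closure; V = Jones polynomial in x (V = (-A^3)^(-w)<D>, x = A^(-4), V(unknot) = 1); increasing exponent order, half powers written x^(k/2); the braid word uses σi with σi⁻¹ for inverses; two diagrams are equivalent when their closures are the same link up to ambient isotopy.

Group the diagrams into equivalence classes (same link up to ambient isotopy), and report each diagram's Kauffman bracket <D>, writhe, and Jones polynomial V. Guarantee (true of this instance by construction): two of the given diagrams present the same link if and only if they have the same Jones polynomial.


classes: {D1} | {D2, D3}
V(D1) = -x^-4 + x^-3 + x^-1  [12 crossings, <D> = A^-14 + A^-6 - A^-2, w = -6]
V(D2) = -x^-6 + x^-5 - x^-4 + 2x^-3 - x^-2 + x^-1  [12 crossings, <D> = A^-2 - A^2 + 2A^6 - A^10 + A^14 - A^18, w = -2]
V(D3) = -x^-6 + x^-5 - x^-4 + 2x^-3 - x^-2 + x^-1  [12 crossings, <D> = A^-8 - A^-4 + 2 - A^4 + A^8 - A^12, w = -4]
note: comparing 3 Jones polynomials yields 2 groups


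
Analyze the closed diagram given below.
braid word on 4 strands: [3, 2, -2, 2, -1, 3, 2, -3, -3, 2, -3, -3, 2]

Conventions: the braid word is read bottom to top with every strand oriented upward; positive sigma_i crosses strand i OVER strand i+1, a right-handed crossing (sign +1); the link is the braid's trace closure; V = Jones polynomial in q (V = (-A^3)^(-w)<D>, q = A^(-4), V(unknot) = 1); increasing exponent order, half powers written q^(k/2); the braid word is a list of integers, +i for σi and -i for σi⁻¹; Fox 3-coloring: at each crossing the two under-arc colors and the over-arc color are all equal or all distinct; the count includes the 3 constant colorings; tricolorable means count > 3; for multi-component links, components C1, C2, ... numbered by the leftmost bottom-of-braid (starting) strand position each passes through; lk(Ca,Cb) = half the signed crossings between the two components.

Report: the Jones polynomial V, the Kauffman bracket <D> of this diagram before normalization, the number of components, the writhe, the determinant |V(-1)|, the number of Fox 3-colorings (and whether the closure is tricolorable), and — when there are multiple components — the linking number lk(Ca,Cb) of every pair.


V(q) = -q^-1 + 2 - q + 2q^2 - q^3 + q^4 - q^5
bracket: A^-17 - A^-13 + A^-9 - 2A^-5 + A^-1 - 2A^3 + A^7, w = +1
1 component, writhe +1, over 13 crossings
det 9, colorings 9 of 3^13 — tricolorable
observation: the span of V is 6, forcing >= 6 crossings in any diagram


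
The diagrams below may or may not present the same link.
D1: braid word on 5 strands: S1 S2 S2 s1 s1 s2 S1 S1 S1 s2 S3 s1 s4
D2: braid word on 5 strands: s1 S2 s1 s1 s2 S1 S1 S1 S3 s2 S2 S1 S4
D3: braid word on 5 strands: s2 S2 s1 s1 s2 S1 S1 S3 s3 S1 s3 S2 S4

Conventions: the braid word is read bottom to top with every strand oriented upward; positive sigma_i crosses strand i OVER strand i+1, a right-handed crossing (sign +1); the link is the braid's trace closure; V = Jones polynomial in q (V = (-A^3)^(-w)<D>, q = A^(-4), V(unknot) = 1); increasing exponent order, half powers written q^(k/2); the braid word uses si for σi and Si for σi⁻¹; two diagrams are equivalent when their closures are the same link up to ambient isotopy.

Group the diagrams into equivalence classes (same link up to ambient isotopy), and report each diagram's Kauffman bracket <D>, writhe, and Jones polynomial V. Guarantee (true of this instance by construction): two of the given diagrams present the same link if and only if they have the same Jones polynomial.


grouping into links: {D1, D2, D3}
V(D1) = q^(-7/2) - q^(-5/2) + q^(-3/2) - 2q^(-1/2) - q^(3/2)  (w -1, c 13, <D> = A^-9 + 2A^-1 - A^3 + A^7 - A^11)
V(D2) = q^(-7/2) - q^(-5/2) + q^(-3/2) - 2q^(-1/2) - q^(3/2)  (w -3, c 13, <D> = A^-15 + 2A^-7 - A^-3 + A - A^5)
D3 (bracket A^-9 + 2A^-1 - A^3 + A^7 - A^11; 13 crossings at w = -1): V = q^(-7/2) - q^(-5/2) + q^(-3/2) - 2q^(-1/2) - q^(3/2)
why: one V(q) for all 3 diagrams — one class (guaranteed)


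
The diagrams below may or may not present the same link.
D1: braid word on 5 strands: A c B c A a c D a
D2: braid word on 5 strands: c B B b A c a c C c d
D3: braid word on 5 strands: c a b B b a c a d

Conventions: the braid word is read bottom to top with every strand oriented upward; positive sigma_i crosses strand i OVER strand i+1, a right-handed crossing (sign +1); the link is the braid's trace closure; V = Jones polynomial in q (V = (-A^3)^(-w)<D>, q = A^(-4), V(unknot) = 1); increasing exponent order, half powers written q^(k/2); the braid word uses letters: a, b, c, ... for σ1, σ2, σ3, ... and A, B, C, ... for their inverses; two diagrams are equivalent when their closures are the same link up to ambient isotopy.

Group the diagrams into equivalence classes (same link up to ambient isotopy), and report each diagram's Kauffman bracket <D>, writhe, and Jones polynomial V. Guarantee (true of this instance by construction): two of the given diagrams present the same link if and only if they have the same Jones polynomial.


classes: {D1, D2} | {D3}
V(D1) = -q^(1/2) - q^(3/2) - q^(5/2) + q^(9/2)  [9 crossings, <D> = -A^-15 + A^-7 + A^-3 + A, w = +1]
V(D2) = -q^(1/2) - q^(3/2) - q^(5/2) + q^(9/2)  (w +3, c 11, <D> = -A^-9 + A^-1 + A^3 + A^7)
V(D3) = -q^(3/2) - 2q^(7/2) + q^(9/2) - q^(11/2) + q^(13/2)  (w +7, c 9, <D> = -A^-5 + A^-1 - A^3 + 2A^7 + A^15)
insight: 2 values of V(q) split the 3 diagrams


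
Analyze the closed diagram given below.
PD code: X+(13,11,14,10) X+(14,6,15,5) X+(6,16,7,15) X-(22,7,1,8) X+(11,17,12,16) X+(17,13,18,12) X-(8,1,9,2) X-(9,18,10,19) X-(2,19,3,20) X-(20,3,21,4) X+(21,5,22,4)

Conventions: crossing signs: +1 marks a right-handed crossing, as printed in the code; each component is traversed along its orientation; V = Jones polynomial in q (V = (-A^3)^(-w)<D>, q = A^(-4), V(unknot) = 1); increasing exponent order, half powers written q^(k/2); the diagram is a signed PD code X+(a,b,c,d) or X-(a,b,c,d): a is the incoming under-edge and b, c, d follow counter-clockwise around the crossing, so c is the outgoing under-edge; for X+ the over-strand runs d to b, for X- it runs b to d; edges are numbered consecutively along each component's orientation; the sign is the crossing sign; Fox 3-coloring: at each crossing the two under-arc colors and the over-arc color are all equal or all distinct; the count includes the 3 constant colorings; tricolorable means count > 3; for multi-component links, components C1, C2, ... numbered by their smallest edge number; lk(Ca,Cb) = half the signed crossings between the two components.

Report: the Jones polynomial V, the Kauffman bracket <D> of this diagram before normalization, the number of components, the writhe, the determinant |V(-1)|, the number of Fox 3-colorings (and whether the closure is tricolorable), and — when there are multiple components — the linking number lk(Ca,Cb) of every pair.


Jones polynomial: V(q) = -q^-1 + 2 - q + 2q^2 - q^3 + q^4 - q^5
<D> = A^-17 - A^-13 + A^-9 - 2A^-5 + A^-1 - 2A^3 + A^7; writhe +1
components 1, writhe +1 (11 crossings)
3-colorings: 9 of 3^11, det 9 — tricolorable
note: det 9 = |V(-1)|; divisible by 3, so tricolorable


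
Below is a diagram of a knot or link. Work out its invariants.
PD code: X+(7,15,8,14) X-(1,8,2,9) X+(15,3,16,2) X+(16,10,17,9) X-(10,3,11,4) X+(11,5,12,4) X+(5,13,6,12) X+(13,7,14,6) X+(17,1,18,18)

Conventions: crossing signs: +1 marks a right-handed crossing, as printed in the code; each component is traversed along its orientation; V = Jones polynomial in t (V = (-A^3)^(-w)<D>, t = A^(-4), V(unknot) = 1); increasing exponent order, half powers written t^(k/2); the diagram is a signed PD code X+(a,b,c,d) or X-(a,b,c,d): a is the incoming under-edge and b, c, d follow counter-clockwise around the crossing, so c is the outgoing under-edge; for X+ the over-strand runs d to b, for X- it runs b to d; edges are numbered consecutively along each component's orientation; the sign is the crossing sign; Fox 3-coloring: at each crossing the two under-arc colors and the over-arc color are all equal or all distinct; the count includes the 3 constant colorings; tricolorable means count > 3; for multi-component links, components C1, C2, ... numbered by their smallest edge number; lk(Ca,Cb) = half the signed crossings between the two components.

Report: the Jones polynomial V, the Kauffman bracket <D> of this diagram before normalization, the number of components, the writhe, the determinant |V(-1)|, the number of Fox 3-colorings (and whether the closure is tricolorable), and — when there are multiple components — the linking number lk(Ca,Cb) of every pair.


V = t + t^3 - t^4
<D> = A^-1 - A^3 - A^11 (w = +5)
1 component over 9 crossings, w = +5
9 Fox colorings among 3^9, |V(-1)| = 3: tricolorable
why: w = +5 shifts under R1 moves; the (-A^3)^(-5) factor cancels that in V


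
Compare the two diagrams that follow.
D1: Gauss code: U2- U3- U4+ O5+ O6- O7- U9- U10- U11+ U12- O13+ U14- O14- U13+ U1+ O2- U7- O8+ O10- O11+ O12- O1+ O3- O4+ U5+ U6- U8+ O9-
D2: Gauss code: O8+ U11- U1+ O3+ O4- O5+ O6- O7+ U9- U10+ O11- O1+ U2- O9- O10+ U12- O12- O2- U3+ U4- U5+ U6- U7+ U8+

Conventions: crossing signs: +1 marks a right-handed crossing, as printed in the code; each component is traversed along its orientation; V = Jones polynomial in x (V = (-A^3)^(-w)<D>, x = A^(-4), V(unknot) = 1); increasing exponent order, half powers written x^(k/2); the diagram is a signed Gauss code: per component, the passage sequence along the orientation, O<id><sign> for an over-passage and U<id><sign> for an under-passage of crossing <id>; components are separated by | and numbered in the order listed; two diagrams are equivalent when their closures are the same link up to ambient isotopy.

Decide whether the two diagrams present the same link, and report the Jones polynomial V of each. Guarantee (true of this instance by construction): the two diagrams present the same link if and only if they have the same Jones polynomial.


same link: no
V(D1) = -x^-4 + x^-3 + x^-1  [14 crossings, <D> = A^-2 + A^6 - A^10, w = -2]
V(D2) = 1  (w 0, c 12, <D> = 1)
note: comparing 2 Jones polynomials yields 2 groups


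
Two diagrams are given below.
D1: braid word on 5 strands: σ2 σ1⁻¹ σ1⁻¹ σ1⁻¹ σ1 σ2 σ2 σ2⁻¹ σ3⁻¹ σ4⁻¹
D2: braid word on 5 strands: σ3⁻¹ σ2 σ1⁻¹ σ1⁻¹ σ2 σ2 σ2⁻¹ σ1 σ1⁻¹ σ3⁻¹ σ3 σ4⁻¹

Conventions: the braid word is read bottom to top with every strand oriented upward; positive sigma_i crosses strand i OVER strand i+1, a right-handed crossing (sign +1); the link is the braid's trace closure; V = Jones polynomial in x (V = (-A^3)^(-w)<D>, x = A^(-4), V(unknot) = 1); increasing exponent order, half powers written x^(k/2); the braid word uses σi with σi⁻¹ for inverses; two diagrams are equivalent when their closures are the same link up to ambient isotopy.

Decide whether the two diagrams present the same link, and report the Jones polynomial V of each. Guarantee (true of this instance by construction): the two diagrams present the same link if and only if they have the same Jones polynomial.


same link: yes
V(D1) = x^-2 + 2 + x^2  [10 crossings, <D> = A^-14 + 2A^-6 + A^2, w = -2]
V(D2) = x^-2 + 2 + x^2  (w -2, c 12, <D> = A^-14 + 2A^-6 + A^2)
note: one V(x) for all 2 diagrams — one class (guaranteed)


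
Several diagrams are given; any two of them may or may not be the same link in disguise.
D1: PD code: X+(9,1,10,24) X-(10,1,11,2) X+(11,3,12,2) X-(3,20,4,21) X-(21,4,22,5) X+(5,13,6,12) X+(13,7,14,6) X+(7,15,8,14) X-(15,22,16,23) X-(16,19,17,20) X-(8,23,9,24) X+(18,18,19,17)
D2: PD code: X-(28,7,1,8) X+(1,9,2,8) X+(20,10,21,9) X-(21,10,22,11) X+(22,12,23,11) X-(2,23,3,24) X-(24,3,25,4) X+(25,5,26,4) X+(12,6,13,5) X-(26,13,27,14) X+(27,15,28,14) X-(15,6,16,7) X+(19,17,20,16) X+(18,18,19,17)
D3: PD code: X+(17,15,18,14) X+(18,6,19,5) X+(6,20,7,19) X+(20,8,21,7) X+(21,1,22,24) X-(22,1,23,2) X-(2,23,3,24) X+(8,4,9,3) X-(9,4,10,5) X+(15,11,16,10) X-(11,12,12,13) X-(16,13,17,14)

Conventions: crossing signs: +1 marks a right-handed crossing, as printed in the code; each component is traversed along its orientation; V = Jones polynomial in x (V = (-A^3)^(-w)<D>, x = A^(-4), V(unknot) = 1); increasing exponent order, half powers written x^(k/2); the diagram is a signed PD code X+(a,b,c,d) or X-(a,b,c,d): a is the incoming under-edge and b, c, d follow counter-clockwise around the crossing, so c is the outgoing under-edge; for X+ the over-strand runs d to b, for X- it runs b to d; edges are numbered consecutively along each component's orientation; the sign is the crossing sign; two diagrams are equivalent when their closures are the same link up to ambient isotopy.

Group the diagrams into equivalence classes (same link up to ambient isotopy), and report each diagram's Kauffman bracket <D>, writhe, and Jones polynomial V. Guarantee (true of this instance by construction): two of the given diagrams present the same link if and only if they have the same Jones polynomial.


classes: {D1} | {D2} | {D3}
V(D1) = -x^-3 + x^-2 - x^-1 + 3 - x + x^2 - x^3  [12 crossings, <D> = -A^-12 + A^-8 - A^-4 + 3 - A^4 + A^8 - A^12, w = 0]
V(D2) = 1  (w +2, c 14, <D> = A^6)
V(D3) = x + x^3 - x^4  [12 crossings, <D> = -A^-10 + A^-6 + A^2, w = +2]
note: comparing 3 Jones polynomials yields 3 groups


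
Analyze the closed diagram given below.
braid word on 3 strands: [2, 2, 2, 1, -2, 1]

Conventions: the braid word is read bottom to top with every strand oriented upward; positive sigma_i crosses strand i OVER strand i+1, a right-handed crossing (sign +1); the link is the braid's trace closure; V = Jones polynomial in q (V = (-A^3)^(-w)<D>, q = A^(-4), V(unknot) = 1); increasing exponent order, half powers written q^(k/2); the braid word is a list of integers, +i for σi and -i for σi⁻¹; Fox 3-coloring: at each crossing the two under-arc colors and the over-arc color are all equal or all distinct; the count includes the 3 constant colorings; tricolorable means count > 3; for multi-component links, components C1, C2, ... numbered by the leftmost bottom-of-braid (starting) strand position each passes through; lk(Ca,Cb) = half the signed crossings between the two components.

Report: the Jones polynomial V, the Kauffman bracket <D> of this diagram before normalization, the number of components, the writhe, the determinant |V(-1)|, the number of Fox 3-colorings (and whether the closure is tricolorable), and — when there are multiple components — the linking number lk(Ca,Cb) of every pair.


V(q) = q - q^2 + 2q^3 - q^4 + q^5 - q^6
bracket: -A^-12 + A^-8 - A^-4 + 2 - A^4 + A^8, w = +4
1 component, writhe +4, over 6 crossings
det 7, colorings 3 of 3^6 — not tricolorable
observation: det 7 = |V(-1)|; not divisible by 3, so not tricolorable


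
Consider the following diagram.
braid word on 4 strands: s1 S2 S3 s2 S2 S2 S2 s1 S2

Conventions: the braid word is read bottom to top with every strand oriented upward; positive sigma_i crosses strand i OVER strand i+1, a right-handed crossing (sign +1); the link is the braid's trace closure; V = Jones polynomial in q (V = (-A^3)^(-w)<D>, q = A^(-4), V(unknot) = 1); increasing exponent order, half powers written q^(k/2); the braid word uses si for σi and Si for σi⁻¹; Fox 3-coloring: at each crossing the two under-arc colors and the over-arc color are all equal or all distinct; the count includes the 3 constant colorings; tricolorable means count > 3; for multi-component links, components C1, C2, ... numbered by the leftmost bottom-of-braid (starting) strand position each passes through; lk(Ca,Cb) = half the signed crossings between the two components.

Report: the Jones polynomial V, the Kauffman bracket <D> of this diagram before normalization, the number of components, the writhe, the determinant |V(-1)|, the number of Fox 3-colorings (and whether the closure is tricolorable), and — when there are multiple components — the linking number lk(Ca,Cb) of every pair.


V = q^-5 - 2q^-4 + 2q^-3 - 2q^-2 + 2q^-1 - 1 + q
<D> = -A^-13 + A^-9 - 2A^-5 + 2A^-1 - 2A^3 + 2A^7 - A^11 (w = -3)
1 component over 9 crossings, w = -3
3 Fox colorings among 3^9, |V(-1)| = 11: not tricolorable
why: the span of V is 6, forcing >= 6 crossings in any diagram


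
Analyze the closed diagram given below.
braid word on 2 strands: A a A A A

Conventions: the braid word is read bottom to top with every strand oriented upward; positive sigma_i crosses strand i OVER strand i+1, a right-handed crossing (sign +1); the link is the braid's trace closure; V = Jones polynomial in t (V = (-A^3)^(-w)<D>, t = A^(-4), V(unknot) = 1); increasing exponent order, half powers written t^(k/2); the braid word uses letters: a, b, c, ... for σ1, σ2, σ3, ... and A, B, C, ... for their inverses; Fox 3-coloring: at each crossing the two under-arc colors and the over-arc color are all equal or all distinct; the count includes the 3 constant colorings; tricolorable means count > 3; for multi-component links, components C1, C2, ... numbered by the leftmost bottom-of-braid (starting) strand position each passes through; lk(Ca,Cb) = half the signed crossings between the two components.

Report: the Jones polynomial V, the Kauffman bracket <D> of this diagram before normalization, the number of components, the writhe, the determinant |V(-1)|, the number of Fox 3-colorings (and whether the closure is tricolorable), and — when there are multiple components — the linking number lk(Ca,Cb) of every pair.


V(t) = -t^-4 + t^-3 + t^-1
bracket: -A^-5 - A^3 + A^7, w = -3
1 component, writhe -3, over 5 crossings
det 3, colorings 9 of 3^5 — tricolorable
observation: inverse pairs cancel, leaving σ1⁻¹ σ1⁻¹ σ1⁻¹


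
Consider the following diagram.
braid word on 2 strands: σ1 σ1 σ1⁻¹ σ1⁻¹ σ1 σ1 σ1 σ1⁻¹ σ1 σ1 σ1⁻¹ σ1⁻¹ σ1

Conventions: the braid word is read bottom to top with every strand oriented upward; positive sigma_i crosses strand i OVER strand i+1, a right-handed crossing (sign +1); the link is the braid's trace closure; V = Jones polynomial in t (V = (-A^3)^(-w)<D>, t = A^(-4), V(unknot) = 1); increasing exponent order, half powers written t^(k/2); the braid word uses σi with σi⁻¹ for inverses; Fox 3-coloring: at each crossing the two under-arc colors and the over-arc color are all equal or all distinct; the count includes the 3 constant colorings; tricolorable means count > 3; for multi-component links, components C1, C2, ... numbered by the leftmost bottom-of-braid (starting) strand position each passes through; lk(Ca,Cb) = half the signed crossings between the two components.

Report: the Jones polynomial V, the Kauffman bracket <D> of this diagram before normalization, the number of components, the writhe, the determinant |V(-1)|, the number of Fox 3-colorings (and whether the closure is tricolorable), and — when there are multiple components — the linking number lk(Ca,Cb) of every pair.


Jones polynomial: V(t) = t + t^3 - t^4
<D> = A^-7 - A^-3 - A^5; writhe +3
components 1, writhe +3 (13 crossings)
3-colorings: 9 of 3^13, det 3 — tricolorable
note: w = +3 (over 13 crossings) is diagram-only; (-A^3)^(-3) removes it from V


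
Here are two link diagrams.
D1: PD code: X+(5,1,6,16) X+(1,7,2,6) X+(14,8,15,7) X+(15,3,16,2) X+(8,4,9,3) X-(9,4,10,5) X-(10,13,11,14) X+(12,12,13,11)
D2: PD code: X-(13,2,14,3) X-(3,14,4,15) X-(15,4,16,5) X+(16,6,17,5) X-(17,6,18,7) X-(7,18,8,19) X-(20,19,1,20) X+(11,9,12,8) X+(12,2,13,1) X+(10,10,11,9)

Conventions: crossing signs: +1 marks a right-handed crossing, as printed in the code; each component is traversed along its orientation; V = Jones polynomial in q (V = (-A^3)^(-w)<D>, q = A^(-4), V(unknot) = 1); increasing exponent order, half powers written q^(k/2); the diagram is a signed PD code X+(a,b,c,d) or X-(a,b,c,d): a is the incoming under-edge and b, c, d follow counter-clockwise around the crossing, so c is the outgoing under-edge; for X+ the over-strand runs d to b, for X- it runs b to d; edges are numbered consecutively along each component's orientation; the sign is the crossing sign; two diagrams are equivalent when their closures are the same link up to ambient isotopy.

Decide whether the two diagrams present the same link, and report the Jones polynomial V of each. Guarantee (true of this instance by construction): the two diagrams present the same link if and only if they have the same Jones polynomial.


same link: no
V(D1) = q + q^3 - q^4  [8 crossings, <D> = -A^-4 + 1 + A^8, w = +4]
D2 (bracket A^-2 + A^6 - A^10; 10 crossings at w = -2): V = -q^-4 + q^-3 + q^-1
note: V(q) takes 2 values over 2 diagrams, fixing the grouping


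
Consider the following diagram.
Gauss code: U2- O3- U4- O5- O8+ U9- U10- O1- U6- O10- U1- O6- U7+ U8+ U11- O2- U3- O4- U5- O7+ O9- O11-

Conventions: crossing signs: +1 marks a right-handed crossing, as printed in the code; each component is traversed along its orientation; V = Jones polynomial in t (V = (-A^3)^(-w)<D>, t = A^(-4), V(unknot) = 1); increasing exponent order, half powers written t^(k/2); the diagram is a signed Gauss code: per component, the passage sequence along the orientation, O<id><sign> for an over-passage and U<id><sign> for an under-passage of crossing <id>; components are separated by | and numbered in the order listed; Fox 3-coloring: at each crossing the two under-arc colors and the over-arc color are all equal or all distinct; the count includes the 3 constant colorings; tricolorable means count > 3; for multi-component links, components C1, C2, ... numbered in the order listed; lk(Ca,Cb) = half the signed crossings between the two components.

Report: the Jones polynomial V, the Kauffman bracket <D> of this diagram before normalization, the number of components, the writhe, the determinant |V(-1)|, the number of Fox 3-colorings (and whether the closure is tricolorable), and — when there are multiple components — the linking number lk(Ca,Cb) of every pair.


V(t) = t^-11 - 2t^-10 + 2t^-9 - 3t^-8 + 2t^-7 - 2t^-6 + 2t^-5 + t^-3
bracket: -A^-9 - 2A^-1 + 2A^3 - 2A^7 + 3A^11 - 2A^15 + 2A^19 - A^23, w = -7
1 component, writhe -7, over 11 crossings
det 15, colorings 9 of 3^11 — tricolorable
observation: |V(-1)| = 15: so tricolorable, since 3 divides 15


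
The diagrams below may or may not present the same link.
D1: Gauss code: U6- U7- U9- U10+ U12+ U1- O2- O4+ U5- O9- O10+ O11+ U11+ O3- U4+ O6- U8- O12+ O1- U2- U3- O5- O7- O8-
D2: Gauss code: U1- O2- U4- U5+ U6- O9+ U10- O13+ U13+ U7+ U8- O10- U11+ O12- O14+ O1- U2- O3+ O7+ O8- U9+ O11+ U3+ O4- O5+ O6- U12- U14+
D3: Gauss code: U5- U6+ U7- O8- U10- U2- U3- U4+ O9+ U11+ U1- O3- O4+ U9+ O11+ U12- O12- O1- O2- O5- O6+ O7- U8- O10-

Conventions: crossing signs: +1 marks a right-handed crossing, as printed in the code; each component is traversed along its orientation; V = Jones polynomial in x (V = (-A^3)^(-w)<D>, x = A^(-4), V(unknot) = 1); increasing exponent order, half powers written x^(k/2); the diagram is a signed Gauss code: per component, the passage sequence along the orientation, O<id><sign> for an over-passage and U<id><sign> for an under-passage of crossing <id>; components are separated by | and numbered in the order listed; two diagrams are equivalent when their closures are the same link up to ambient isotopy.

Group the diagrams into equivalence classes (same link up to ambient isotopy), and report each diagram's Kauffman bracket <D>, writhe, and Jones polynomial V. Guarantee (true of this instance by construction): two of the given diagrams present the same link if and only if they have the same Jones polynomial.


classes: {D1} | {D2} | {D3}
V(D1) = -x^-6 + x^-5 - x^-4 + 2x^-3 - x^-2 + x^-1  [12 crossings, <D> = A^-8 - A^-4 + 2 - A^4 + A^8 - A^12, w = -4]
V(D2) = -x^-3 + 2x^-2 - 2x^-1 + 3 - 2x + 2x^2 - x^3  (w 0, c 14, <D> = -A^-12 + 2A^-8 - 2A^-4 + 3 - 2A^4 + 2A^8 - A^12)
V(D3) = -x^-4 + x^-3 + x^-1  [12 crossings, <D> = A^-8 + 1 - A^4, w = -4]
note: V(x) takes 3 values over 3 diagrams, fixing the grouping


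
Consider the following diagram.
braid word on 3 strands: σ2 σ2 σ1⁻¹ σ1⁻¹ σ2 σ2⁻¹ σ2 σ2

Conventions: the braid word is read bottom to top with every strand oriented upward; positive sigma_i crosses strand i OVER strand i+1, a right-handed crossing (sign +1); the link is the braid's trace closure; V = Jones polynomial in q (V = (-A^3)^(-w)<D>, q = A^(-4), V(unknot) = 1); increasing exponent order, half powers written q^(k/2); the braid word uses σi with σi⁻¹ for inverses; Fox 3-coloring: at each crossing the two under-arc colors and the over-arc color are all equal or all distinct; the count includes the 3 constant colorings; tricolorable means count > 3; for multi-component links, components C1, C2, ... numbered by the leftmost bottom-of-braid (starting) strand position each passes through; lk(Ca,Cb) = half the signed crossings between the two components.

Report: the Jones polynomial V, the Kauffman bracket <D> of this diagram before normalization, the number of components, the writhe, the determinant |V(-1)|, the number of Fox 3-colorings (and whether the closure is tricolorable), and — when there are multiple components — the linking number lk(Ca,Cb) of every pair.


Jones polynomial: V(q) = q^-1 + 2q - q^2 + 2q^3 - q^4 + q^5
<D> = A^-14 - A^-10 + 2A^-6 - A^-2 + 2A^2 + A^10; writhe +2
components 3, writhe +2 (8 crossings)
linking number lk(C1,C2) = -1
lk(C1,C3): 0
lk(C2,C3) = +2
3-colorings: 3 of 3^8, det 8 — not tricolorable
note: the 3 component pairs carry total linking +1
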